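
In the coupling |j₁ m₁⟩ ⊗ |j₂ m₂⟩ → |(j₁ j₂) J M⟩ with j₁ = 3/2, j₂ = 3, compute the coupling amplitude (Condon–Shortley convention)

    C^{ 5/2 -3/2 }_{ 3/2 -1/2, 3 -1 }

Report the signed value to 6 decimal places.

j₁+j₂−J=2  J+j₁−j₂=1  J−j₁+j₂=4  j₁+j₂+J+1=8
(j₁±m₁, j₂±m₂, J±M) = (1,2,2,4,1,4)
P² = 576/35
sum k=1..2:
  [1] −1/6 = -1/6
  [2] +1/48 = 1/48
S = -7/48
C² = P²·S² = 7/20 ; C = -0.591608

-0.591608  (= −√(7/20))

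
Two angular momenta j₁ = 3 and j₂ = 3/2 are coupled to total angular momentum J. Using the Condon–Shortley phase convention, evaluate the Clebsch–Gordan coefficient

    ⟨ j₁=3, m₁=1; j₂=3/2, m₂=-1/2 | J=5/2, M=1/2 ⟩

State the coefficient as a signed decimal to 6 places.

j₁+j₂−J=2  J+j₁−j₂=4  J−j₁+j₂=1  j₁+j₂+J+1=8
(j₁±m₁, j₂±m₂, J±M) = (4,2,1,2,3,2)
P² = 288/35
sum k=0..1:
  [0] +1/8 = 1/8
  [1] −1/6 = -1/6
S = -1/24
C² = P²·S² = 1/70 ; C = -0.119523

-0.119523  (= −√(1/70))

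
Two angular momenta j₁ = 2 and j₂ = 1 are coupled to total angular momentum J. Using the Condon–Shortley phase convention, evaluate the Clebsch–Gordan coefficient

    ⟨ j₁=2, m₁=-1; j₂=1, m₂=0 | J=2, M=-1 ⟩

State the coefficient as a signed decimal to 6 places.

−√(1/6) ≈ -0.408248

j₁+j₂−J=1  J+j₁−j₂=3  J−j₁+j₂=1  j₁+j₂+J+1=6
(j₁±m₁, j₂±m₂, J±M) = (1,3,1,1,1,3)
P² = 3/2
sum k=0..1:
  [0] +1/6 = 1/6
  [1] −1/2 = -1/2
S = -1/3
C² = P²·S² = 1/6 ; C = -0.408248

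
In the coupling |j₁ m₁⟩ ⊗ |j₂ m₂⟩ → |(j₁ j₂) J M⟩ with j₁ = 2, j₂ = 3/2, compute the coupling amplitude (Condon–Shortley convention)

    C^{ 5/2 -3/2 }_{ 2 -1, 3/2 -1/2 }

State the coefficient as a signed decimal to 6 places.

-0.169031  (= −√(1/35))

j₁+j₂−J=1  J+j₁−j₂=3  J−j₁+j₂=2  j₁+j₂+J+1=7
(j₁±m₁, j₂±m₂, J±M) = (1,3,1,2,1,4)
P² = 144/35
sum k=0..1:
  [0] +1/6 = 1/6
  [1] −1/4 = -1/4
S = -1/12
C² = P²·S² = 1/35 ; C = -0.169031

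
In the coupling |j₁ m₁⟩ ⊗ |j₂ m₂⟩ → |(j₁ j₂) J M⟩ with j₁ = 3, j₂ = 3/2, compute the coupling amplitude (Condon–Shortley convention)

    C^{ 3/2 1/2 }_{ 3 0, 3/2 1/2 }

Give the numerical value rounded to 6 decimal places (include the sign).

+0.507093

triangle: 3!·3!·0!/7! = 36/5040
(j±m)!: 3!·3!·2!·1!·2!·1! = 144
prefactor² = (2J+1)·Δ·N² = 144/35
  k=2: +1/(2!·1!·1!·0!·2!·0!) = 1/4
Σ = 1/4  ⇒  CG² = 144/35·1/4² = 9/35
CG = +√(9/35) = +0.507093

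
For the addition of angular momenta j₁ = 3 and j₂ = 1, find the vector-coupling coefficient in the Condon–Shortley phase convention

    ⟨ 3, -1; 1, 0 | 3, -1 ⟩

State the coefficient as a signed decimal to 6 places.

-0.288675

√[7·1!5!1!/8! · 2!4!1!1!2!4!] = √(48)
  +(−1)^0/∏(0,1,4,1,1,0)! = 1/24  (running 1/24)
  +(−1)^1/∏(1,0,3,0,2,1)! = -1/12  (running -1/24)
⟨..|..⟩ = √(48)·(-1/24) = -0.288675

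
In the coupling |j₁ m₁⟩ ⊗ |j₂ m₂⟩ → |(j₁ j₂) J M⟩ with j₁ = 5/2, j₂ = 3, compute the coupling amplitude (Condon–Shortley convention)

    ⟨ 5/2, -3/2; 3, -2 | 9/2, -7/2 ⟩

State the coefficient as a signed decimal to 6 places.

+0.100504  (= +√(1/99))

j₁+j₂−J=1  J+j₁−j₂=4  J−j₁+j₂=5  j₁+j₂+J+1=11
(j₁±m₁, j₂±m₂, J±M) = (1,4,1,5,1,8)
P² = 921600/11
sum k=0..1:
  [0] +1/576 = 1/576
  [1] −1/720 = -1/720
S = 1/2880
C² = P²·S² = 1/99 ; C = +0.100504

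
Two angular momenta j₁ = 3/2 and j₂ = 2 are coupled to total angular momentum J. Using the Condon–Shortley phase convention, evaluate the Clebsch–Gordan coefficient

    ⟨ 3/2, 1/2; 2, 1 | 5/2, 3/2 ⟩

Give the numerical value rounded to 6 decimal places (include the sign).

triangle: 1!*2!*3!/7! = 12/5040
(j±m)!: 2!*1!*3!*1!*4!*1! = 288
prefactor² = (2J+1)*Δ*N² = 144/35
  k=0: +1/(0!*1!*1!*3!*1!*0!) = 1/6
  k=1: −1/(1!*0!*0!*2!*2!*1!) = -1/4
Σ = -1/12  ⇒  CG² = 144/35*(-1/12)² = 1/35
CG = −√(1/35) = -0.169031

−√(1/35) ≈ -0.169031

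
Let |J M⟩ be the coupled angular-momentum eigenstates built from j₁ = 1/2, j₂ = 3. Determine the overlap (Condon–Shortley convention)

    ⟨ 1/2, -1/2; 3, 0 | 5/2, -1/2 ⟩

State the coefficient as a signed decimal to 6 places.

−√(3/7) = -0.654654

√[6·1!0!5!/7! · 0!1!3!3!2!3!] = √(432/7)
  +(−1)^1/∏(1,0,0,2,0,3)! = -1/12  (running -1/12)
⟨..|..⟩ = √(432/7)·(-1/12) = -0.654654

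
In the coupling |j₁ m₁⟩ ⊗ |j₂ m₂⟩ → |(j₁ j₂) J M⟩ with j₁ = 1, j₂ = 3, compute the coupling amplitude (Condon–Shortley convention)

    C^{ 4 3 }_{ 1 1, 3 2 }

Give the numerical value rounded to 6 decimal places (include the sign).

+0.866025

√[9·0!2!6!/9! · 2!0!5!1!7!1!] = √(43200)
  +(−1)^0/∏(0,0,0,5,2,1)! = 1/240  (running 1/240)
⟨..|..⟩ = √(43200)·(1/240) = +0.866025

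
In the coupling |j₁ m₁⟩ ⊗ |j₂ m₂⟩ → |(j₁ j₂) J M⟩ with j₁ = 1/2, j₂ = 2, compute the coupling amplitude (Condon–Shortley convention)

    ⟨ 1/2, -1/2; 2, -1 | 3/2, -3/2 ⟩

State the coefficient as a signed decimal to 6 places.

-0.447214

√[4·1!0!3!/5! · 0!1!1!3!0!3!] = √(36/5)
  +(−1)^1/∏(1,0,0,0,0,3)! = -1/6  (running -1/6)
⟨..|..⟩ = √(36/5)·(-1/6) = -0.447214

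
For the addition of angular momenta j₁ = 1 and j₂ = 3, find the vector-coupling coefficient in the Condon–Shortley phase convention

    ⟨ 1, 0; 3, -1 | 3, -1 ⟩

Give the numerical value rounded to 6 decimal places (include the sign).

+0.288675

triangle: 1!×1!×5!/8! = 120/40320
(j±m)!: 1!×1!×2!×4!×2!×4! = 2304
prefactor² = (2J+1)×Δ×N² = 48
  k=0: +1/(0!×1!×1!×2!×0!×3!) = 1/12
  k=1: −1/(1!×0!×0!×1!×1!×4!) = -1/24
Σ = 1/24  ⇒  CG² = 48×1/24² = 1/12
CG = +√(1/12) = +0.288675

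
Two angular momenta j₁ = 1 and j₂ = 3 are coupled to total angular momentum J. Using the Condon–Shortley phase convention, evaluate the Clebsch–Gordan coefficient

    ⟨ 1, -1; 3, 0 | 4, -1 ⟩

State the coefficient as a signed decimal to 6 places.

+0.597614  (= +√(5/14))

j₁+j₂−J=0  J+j₁−j₂=2  J−j₁+j₂=6  j₁+j₂+J+1=9
(j₁±m₁, j₂±m₂, J±M) = (0,2,3,3,3,5)
P² = 12960/7
sum k=0..0:
  [0] +1/72 = 1/72
S = 1/72
C² = P²·S² = 5/14 ; C = +0.597614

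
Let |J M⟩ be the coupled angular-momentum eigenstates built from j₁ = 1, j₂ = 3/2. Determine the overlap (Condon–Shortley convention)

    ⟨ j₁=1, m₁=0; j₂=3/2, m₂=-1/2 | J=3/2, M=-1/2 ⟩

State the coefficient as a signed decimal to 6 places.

+0.258199  (= +√(1/15))

triangle: 1!*1!*2!/5! = 2/120
(j±m)!: 1!*1!*1!*2!*1!*2! = 4
prefactor² = (2J+1)*Δ*N² = 4/15
  k=0: +1/(0!*1!*1!*1!*0!*1!) = 1
  k=1: −1/(1!*0!*0!*0!*1!*2!) = -1/2
Σ = 1/2  ⇒  CG² = 4/15*1/2² = 1/15
CG = +√(1/15) = +0.258199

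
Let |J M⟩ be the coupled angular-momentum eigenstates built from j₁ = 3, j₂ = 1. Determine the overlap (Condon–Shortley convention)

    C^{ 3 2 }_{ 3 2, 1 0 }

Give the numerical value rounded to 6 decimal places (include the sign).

j₁+j₂−J=1  J+j₁−j₂=5  J−j₁+j₂=1  j₁+j₂+J+1=8
(j₁±m₁, j₂±m₂, J±M) = (5,1,1,1,5,1)
P² = 300
sum k=0..1:
  [0] +1/24 = 1/24
  [1] −1/120 = -1/120
S = 1/30
C² = P²·S² = 1/3 ; C = +0.577350

+√(1/3) ≈ +0.577350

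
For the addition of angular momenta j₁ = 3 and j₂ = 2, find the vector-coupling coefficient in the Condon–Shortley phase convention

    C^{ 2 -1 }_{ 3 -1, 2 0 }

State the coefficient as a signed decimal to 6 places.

j₁+j₂−J=3  J+j₁−j₂=3  J−j₁+j₂=1  j₁+j₂+J+1=8
(j₁±m₁, j₂±m₂, J±M) = (2,4,2,2,1,3)
P² = 36/7
sum k=1..2:
  [1] −1/12 = -1/12
  [2] +1/4 = 1/4
S = 1/6
C² = P²·S² = 1/7 ; C = +0.377964

+0.377964  (= +√(1/7))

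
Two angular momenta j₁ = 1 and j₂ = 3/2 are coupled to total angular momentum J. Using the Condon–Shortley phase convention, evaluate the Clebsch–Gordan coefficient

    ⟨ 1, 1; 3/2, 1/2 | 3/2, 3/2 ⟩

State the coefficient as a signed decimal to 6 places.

√[4·1!1!2!/5! · 2!0!2!1!3!0!] = √(8/5)
  +(−1)^0/∏(0,1,0,2,1,0)! = 1/2  (running 1/2)
⟨..|..⟩ = √(8/5)·(1/2) = +0.632456

+√(2/5) ≈ +0.632456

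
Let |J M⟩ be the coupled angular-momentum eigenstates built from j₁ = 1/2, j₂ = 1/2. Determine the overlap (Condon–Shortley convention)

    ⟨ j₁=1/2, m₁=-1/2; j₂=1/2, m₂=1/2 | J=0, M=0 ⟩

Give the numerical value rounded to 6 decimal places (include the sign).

-0.707107  (= −√(1/2))

triangle: 1!*0!*0!/2! = 1/2
(j±m)!: 0!*1!*1!*0!*0!*0! = 1
prefactor² = (2J+1)*Δ*N² = 1/2
  k=1: −1/(1!*0!*0!*0!*0!*0!) = -1
Σ = -1  ⇒  CG² = 1/2*(-1)² = 1/2
CG = −√(1/2) = -0.707107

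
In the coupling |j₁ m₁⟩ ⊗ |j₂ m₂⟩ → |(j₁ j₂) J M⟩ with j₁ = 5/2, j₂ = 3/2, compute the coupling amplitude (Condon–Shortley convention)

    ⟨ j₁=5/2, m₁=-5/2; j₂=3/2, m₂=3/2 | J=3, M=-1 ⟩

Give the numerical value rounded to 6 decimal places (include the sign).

-0.353553  (= −√(1/8))

√[7·1!4!2!/8! · 0!5!3!0!2!4!] = √(288)
  +(−1)^1/∏(1,0,4,2,0,0)! = -1/48  (running -1/48)
⟨..|..⟩ = √(288)·(-1/48) = -0.353553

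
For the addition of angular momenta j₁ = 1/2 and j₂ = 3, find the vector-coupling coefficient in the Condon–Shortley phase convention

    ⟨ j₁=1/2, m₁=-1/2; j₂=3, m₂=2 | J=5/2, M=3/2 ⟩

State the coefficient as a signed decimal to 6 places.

−√(5/7) = -0.845154

√[6·1!0!5!/7! · 0!1!5!1!4!1!] = √(2880/7)
  +(−1)^1/∏(1,0,0,4,0,1)! = -1/24  (running -1/24)
⟨..|..⟩ = √(2880/7)·(-1/24) = -0.845154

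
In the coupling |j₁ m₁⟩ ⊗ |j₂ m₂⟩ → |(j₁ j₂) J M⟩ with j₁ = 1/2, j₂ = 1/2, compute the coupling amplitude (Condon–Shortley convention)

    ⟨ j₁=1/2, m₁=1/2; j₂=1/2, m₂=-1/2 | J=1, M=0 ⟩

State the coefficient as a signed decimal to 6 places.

+√(1/2) = +0.707107

triangle: 0!·1!·1!/3! = 1/6
(j±m)!: 1!·0!·0!·1!·1!·1! = 1
prefactor² = (2J+1)·Δ·N² = 1/2
  k=0: +1/(0!·0!·0!·0!·1!·1!) = 1
Σ = 1  ⇒  CG² = 1/2·1² = 1/2
CG = +√(1/2) = +0.707107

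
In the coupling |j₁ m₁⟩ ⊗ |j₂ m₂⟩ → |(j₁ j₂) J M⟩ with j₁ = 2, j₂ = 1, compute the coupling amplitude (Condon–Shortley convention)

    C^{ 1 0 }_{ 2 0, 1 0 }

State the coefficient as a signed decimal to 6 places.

-0.632456  (= −√(2/5))

√[3·2!2!0!/5! · 2!2!1!1!1!1!] = √(2/5)
  +(−1)^1/∏(1,1,1,0,1,0)! = -1  (running -1)
⟨..|..⟩ = √(2/5)·(-1) = -0.632456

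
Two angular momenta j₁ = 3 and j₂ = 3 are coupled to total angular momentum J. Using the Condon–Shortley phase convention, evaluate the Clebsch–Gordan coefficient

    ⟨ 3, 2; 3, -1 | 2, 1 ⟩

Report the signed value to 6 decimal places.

−√(5/28) = -0.422577

√[5·4!2!2!/9! · 5!1!2!4!3!1!] = √(320/7)
  +(−1)^0/∏(0,4,1,2,1,0)! = 1/48  (running 1/48)
  +(−1)^1/∏(1,3,0,1,2,1)! = -1/12  (running -1/16)
⟨..|..⟩ = √(320/7)·(-1/16) = -0.422577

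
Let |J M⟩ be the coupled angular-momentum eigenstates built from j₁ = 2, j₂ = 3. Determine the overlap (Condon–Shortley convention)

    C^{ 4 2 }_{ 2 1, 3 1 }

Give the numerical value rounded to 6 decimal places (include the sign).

+√(1/28) ≈ +0.188982

triangle: 1!×3!×5!/10! = 720/3628800
(j±m)!: 3!×1!×4!×2!×6!×2! = 414720
prefactor² = (2J+1)×Δ×N² = 5184/7
  k=0: +1/(0!×1!×1!×4!×2!×1!) = 1/48
  k=1: −1/(1!×0!×0!×3!×3!×2!) = -1/72
Σ = 1/144  ⇒  CG² = 5184/7×1/144² = 1/28
CG = +√(1/28) = +0.188982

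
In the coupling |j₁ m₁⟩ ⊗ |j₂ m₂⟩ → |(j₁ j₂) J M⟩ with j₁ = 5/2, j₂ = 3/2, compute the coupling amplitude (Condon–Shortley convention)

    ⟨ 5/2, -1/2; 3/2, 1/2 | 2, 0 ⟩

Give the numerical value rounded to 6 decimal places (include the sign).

j₁+j₂−J=2  J+j₁−j₂=3  J−j₁+j₂=1  j₁+j₂+J+1=7
(j₁±m₁, j₂±m₂, J±M) = (2,3,2,1,2,2)
P² = 8/7
sum k=1..2:
  [1] −1/2 = -1/2
  [2] +1/4 = 1/4
S = -1/4
C² = P²·S² = 1/14 ; C = -0.267261

−√(1/14) = -0.267261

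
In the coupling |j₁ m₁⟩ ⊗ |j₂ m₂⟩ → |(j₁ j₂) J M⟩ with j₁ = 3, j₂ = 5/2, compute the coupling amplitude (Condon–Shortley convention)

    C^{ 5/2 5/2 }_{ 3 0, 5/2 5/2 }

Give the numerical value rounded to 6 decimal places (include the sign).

-0.345033  (= −√(5/42))

j₁+j₂−J=3  J+j₁−j₂=3  J−j₁+j₂=2  j₁+j₂+J+1=9
(j₁±m₁, j₂±m₂, J±M) = (3,3,5,0,5,0)
P² = 4320/7
sum k=3..3:
  [3] −1/72 = -1/72
S = -1/72
C² = P²·S² = 5/42 ; C = -0.345033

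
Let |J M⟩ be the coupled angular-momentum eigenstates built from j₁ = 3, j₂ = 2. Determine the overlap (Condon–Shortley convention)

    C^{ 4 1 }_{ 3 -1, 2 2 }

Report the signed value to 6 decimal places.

j₁+j₂−J=1  J+j₁−j₂=5  J−j₁+j₂=3  j₁+j₂+J+1=10
(j₁±m₁, j₂±m₂, J±M) = (2,4,4,0,5,3)
P² = 10368/7
sum k=1..1:
  [1] −1/72 = -1/72
S = -1/72
C² = P²·S² = 2/7 ; C = -0.534522

−√(2/7) = -0.534522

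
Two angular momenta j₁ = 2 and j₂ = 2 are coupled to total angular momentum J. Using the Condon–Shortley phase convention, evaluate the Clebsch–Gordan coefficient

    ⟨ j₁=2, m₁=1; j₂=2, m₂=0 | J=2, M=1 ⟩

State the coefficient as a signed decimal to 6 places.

−√(1/14) = -0.267261

√[5·2!2!2!/7! · 3!1!2!2!3!1!] = √(8/7)
  +(−1)^0/∏(0,2,1,2,1,0)! = 1/4  (running 1/4)
  +(−1)^1/∏(1,1,0,1,2,1)! = -1/2  (running -1/4)
⟨..|..⟩ = √(8/7)·(-1/4) = -0.267261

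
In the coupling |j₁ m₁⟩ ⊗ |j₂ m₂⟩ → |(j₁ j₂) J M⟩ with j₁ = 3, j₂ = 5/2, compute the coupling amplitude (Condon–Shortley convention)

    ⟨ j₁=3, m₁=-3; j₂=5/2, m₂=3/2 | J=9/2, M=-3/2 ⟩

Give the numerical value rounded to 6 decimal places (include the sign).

j₁+j₂−J=1  J+j₁−j₂=5  J−j₁+j₂=4  j₁+j₂+J+1=11
(j₁±m₁, j₂±m₂, J±M) = (0,6,4,1,3,6)
P² = 4147200/77
sum k=1..1:
  [1] −1/720 = -1/720
S = -1/720
C² = P²·S² = 8/77 ; C = -0.322329

-0.322329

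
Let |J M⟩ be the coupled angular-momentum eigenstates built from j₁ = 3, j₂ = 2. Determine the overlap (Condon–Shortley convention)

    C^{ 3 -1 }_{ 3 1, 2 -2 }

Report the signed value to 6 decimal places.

triangle: 2!*4!*2!/9! = 96/362880
(j±m)!: 4!*2!*0!*4!*2!*4! = 55296
prefactor² = (2J+1)*Δ*N² = 512/5
  k=0: +1/(0!*2!*2!*0!*2!*2!) = 1/16
Σ = 1/16  ⇒  CG² = 512/5*1/16² = 2/5
CG = +√(2/5) = +0.632456

+√(2/5) ≈ +0.632456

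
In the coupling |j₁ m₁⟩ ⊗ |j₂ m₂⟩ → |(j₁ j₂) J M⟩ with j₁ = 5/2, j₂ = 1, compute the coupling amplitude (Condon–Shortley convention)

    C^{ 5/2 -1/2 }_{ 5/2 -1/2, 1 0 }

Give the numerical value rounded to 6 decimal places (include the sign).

−√(1/35) ≈ -0.169031

triangle: 1!×4!×1!/7! = 24/5040
(j±m)!: 2!×3!×1!×1!×2!×3! = 144
prefactor² = (2J+1)×Δ×N² = 144/35
  k=0: +1/(0!×1!×3!×1!×1!×0!) = 1/6
  k=1: −1/(1!×0!×2!×0!×2!×1!) = -1/4
Σ = -1/12  ⇒  CG² = 144/35×(-1/12)² = 1/35
CG = −√(1/35) = -0.169031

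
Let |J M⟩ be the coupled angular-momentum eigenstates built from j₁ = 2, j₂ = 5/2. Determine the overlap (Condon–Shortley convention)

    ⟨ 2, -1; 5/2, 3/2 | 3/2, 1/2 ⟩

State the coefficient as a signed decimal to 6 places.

+√(2/105) ≈ +0.138013

j₁+j₂−J=3  J+j₁−j₂=1  J−j₁+j₂=2  j₁+j₂+J+1=7
(j₁±m₁, j₂±m₂, J±M) = (1,3,4,1,2,1)
P² = 96/35
sum k=2..3:
  [2] +1/4 = 1/4
  [3] −1/6 = -1/6
S = 1/12
C² = P²·S² = 2/105 ; C = +0.138013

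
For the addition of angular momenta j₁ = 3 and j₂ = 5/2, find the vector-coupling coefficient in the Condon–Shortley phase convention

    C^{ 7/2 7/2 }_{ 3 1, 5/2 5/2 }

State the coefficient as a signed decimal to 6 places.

+0.471405

√[8·2!4!3!/10! · 4!2!5!0!7!0!] = √(18432)
  +(−1)^2/∏(2,0,0,3,4,0)! = 1/288  (running 1/288)
⟨..|..⟩ = √(18432)·(1/288) = +0.471405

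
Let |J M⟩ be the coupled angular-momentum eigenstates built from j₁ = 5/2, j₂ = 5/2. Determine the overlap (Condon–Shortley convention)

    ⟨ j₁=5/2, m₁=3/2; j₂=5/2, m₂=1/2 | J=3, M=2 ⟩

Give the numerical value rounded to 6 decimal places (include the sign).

√[7·2!3!3!/9! · 4!1!3!2!5!1!] = √(48)
  +(−1)^0/∏(0,2,1,3,2,0)! = 1/24  (running 1/24)
  +(−1)^1/∏(1,1,0,2,3,1)! = -1/12  (running -1/24)
⟨..|..⟩ = √(48)·(-1/24) = -0.288675

−√(1/12) ≈ -0.288675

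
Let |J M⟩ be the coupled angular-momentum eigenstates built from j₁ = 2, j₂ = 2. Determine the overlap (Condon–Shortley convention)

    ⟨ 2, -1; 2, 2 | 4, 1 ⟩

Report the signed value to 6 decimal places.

√[9·0!4!4!/9! · 1!3!4!0!5!3!] = √(10368/7)
  +(−1)^0/∏(0,0,3,4,1,0)! = 1/144  (running 1/144)
⟨..|..⟩ = √(10368/7)·(1/144) = +0.267261

+0.267261  (= +√(1/14))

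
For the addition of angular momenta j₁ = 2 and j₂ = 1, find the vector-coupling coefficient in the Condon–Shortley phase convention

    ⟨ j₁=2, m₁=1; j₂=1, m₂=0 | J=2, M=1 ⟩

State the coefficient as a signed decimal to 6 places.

+0.408248  (= +√(1/6))

j₁+j₂−J=1  J+j₁−j₂=3  J−j₁+j₂=1  j₁+j₂+J+1=6
(j₁±m₁, j₂±m₂, J±M) = (3,1,1,1,3,1)
P² = 3/2
sum k=0..1:
  [0] +1/2 = 1/2
  [1] −1/6 = -1/6
S = 1/3
C² = P²·S² = 1/6 ; C = +0.408248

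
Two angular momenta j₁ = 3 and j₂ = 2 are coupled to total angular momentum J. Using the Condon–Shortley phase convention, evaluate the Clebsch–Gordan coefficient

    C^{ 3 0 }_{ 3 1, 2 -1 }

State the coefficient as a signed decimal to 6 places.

+√(1/30) ≈ +0.182574

√[7·2!4!2!/9! · 4!2!1!3!3!3!] = √(96/5)
  +(−1)^0/∏(0,2,2,1,2,1)! = 1/8  (running 1/8)
  +(−1)^1/∏(1,1,1,0,3,2)! = -1/12  (running 1/24)
⟨..|..⟩ = √(96/5)·(1/24) = +0.182574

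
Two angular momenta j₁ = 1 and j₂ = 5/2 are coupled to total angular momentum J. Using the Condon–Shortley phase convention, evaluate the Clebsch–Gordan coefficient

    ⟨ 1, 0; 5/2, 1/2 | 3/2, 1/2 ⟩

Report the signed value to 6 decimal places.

j₁+j₂−J=2  J+j₁−j₂=0  J−j₁+j₂=3  j₁+j₂+J+1=6
(j₁±m₁, j₂±m₂, J±M) = (1,1,3,2,2,1)
P² = 8/5
sum k=1..1:
  [1] −1/2 = -1/2
S = -1/2
C² = P²·S² = 2/5 ; C = -0.632456

-0.632456  (= −√(2/5))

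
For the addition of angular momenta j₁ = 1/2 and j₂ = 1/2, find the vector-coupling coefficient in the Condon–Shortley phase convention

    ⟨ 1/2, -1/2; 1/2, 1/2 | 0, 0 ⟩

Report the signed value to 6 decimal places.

√[1·1!0!0!/2! · 0!1!1!0!0!0!] = √(1/2)
  +(−1)^1/∏(1,0,0,0,0,0)! = -1  (running -1)
⟨..|..⟩ = √(1/2)·(-1) = -0.707107

-0.707107  (= −√(1/2))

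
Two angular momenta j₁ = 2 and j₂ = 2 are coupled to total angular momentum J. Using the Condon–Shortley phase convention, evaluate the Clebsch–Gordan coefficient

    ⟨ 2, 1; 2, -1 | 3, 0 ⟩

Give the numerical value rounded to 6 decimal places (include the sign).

triangle: 1!·3!·3!/8! = 36/40320
(j±m)!: 3!·1!·1!·3!·3!·3! = 1296
prefactor² = (2J+1)·Δ·N² = 81/10
  k=0: +1/(0!·1!·1!·1!·2!·2!) = 1/4
  k=1: −1/(1!·0!·0!·0!·3!·3!) = -1/36
Σ = 2/9  ⇒  CG² = 81/10·2/9² = 2/5
CG = +√(2/5) = +0.632456

+√(2/5) = +0.632456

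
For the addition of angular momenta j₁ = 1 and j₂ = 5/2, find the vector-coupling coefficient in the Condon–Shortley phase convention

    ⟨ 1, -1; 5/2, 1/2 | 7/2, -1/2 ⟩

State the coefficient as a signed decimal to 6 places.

triangle: 0!·2!·5!/8! = 240/40320
(j±m)!: 0!·2!·3!·2!·3!·4! = 3456
prefactor² = (2J+1)·Δ·N² = 1152/7
  k=0: +1/(0!·0!·2!·3!·0!·2!) = 1/24
Σ = 1/24  ⇒  CG² = 1152/7·1/24² = 2/7
CG = +√(2/7) = +0.534522

+0.534522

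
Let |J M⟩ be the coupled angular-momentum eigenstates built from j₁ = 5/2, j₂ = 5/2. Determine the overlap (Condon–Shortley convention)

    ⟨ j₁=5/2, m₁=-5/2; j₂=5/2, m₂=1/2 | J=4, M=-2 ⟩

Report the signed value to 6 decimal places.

j₁+j₂−J=1  J+j₁−j₂=4  J−j₁+j₂=4  j₁+j₂+J+1=10
(j₁±m₁, j₂±m₂, J±M) = (0,5,3,2,2,6)
P² = 20736/7
sum k=1..1:
  [1] −1/96 = -1/96
S = -1/96
C² = P²·S² = 9/28 ; C = -0.566947

−√(9/28) ≈ -0.566947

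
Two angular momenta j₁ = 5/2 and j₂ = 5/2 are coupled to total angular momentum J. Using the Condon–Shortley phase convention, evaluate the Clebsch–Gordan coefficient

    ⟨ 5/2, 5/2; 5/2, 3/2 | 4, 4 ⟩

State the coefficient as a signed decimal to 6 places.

+0.707107  (= +√(1/2))

j₁+j₂−J=1  J+j₁−j₂=4  J−j₁+j₂=4  j₁+j₂+J+1=10
(j₁±m₁, j₂±m₂, J±M) = (5,0,4,1,8,0)
P² = 165888
sum k=0..0:
  [0] +1/576 = 1/576
S = 1/576
C² = P²·S² = 1/2 ; C = +0.707107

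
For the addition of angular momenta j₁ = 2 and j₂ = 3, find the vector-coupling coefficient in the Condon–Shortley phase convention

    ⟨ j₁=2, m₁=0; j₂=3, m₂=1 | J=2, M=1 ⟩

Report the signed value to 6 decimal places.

j₁+j₂−J=3  J+j₁−j₂=1  J−j₁+j₂=3  j₁+j₂+J+1=8
(j₁±m₁, j₂±m₂, J±M) = (2,2,4,2,3,1)
P² = 36/7
sum k=1..2:
  [1] −1/12 = -1/12
  [2] +1/4 = 1/4
S = 1/6
C² = P²·S² = 1/7 ; C = +0.377964

+√(1/7) ≈ +0.377964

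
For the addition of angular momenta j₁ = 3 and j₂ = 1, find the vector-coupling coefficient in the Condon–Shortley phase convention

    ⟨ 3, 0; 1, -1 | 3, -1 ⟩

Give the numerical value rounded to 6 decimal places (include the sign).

+0.707107

√[7·1!5!1!/8! · 3!3!0!2!2!4!] = √(72)
  +(−1)^0/∏(0,1,3,0,2,1)! = 1/12  (running 1/12)
⟨..|..⟩ = √(72)·(1/12) = +0.707107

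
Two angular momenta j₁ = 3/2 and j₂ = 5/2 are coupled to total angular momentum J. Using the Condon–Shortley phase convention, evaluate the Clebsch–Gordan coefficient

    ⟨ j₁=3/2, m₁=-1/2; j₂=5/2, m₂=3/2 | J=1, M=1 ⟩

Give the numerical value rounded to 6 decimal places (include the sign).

+√(3/10) = +0.547723

triangle: 3!*0!*2!/6! = 12/720
(j±m)!: 1!*2!*4!*1!*2!*0! = 96
prefactor² = (2J+1)*Δ*N² = 24/5
  k=2: +1/(2!*1!*0!*2!*0!*0!) = 1/4
Σ = 1/4  ⇒  CG² = 24/5*1/4² = 3/10
CG = +√(3/10) = +0.547723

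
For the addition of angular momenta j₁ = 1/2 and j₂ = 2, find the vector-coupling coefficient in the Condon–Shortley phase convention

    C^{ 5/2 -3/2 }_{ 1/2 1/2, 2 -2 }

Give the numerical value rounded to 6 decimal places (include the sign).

√[6·0!1!4!/6! · 1!0!0!4!1!4!] = √(576/5)
  +(−1)^0/∏(0,0,0,0,1,4)! = 1/24  (running 1/24)
⟨..|..⟩ = √(576/5)·(1/24) = +0.447214

+√(1/5) ≈ +0.447214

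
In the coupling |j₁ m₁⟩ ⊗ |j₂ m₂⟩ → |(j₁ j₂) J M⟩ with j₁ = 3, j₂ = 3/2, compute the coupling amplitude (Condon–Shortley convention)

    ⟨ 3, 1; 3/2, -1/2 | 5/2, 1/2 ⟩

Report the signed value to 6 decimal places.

−√(1/70) = -0.119523

triangle: 2!·4!·1!/8! = 48/40320
(j±m)!: 4!·2!·1!·2!·3!·2! = 1152
prefactor² = (2J+1)·Δ·N² = 288/35
  k=0: +1/(0!·2!·2!·1!·2!·0!) = 1/8
  k=1: −1/(1!·1!·1!·0!·3!·1!) = -1/6
Σ = -1/24  ⇒  CG² = 288/35·(-1/24)² = 1/70
CG = −√(1/70) = -0.119523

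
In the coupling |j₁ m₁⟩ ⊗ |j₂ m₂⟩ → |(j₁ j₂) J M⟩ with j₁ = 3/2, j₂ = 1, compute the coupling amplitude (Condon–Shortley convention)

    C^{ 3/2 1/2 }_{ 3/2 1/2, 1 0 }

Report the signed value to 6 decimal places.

√[4·1!2!1!/5! · 2!1!1!1!2!1!] = √(4/15)
  +(−1)^0/∏(0,1,1,1,1,0)! = 1  (running 1)
  +(−1)^1/∏(1,0,0,0,2,1)! = -1/2  (running 1/2)
⟨..|..⟩ = √(4/15)·(1/2) = +0.258199

+0.258199  (= +√(1/15))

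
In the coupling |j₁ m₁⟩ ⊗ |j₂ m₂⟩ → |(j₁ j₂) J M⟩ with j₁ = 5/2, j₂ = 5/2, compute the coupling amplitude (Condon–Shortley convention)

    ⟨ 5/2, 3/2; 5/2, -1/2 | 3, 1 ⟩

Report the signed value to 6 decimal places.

+√(1/30) = +0.182574

triangle: 2!*3!*3!/9! = 72/362880
(j±m)!: 4!*1!*2!*3!*4!*2! = 13824
prefactor² = (2J+1)*Δ*N² = 96/5
  k=0: +1/(0!*2!*1!*2!*2!*1!) = 1/8
  k=1: −1/(1!*1!*0!*1!*3!*2!) = -1/12
Σ = 1/24  ⇒  CG² = 96/5*1/24² = 1/30
CG = +√(1/30) = +0.182574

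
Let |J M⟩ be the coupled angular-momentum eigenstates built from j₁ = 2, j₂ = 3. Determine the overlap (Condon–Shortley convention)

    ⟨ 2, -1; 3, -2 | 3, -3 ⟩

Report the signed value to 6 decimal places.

-0.645497  (= −√(5/12))

j₁+j₂−J=2  J+j₁−j₂=2  J−j₁+j₂=4  j₁+j₂+J+1=9
(j₁±m₁, j₂±m₂, J±M) = (1,3,1,5,0,6)
P² = 960
sum k=1..1:
  [1] −1/48 = -1/48
S = -1/48
C² = P²·S² = 5/12 ; C = -0.645497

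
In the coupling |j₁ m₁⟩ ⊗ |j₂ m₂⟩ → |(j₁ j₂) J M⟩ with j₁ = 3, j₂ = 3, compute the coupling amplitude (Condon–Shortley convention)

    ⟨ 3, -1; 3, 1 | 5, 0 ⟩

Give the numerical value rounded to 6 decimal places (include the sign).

j₁+j₂−J=1  J+j₁−j₂=5  J−j₁+j₂=5  j₁+j₂+J+1=12
(j₁±m₁, j₂±m₂, J±M) = (2,4,4,2,5,5)
P² = 76800/7
sum k=0..1:
  [0] +1/576 = 1/576
  [1] −1/144 = -1/144
S = -1/192
C² = P²·S² = 25/84 ; C = -0.545545

-0.545545  (= −√(25/84))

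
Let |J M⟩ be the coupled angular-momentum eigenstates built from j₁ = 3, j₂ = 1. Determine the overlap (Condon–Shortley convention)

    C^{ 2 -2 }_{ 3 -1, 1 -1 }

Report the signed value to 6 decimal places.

+√(1/21) ≈ +0.218218

j₁+j₂−J=2  J+j₁−j₂=4  J−j₁+j₂=0  j₁+j₂+J+1=7
(j₁±m₁, j₂±m₂, J±M) = (2,4,0,2,0,4)
P² = 768/7
sum k=0..0:
  [0] +1/48 = 1/48
S = 1/48
C² = P²·S² = 1/21 ; C = +0.218218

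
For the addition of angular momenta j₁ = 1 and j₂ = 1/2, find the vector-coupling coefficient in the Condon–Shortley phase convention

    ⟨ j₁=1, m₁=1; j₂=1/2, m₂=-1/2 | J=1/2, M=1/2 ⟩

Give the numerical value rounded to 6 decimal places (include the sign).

+√(2/3) = +0.816497

√[2·1!1!0!/3! · 2!0!0!1!1!0!] = √(2/3)
  +(−1)^0/∏(0,1,0,0,1,0)! = 1  (running 1)
⟨..|..⟩ = √(2/3)·(1) = +0.816497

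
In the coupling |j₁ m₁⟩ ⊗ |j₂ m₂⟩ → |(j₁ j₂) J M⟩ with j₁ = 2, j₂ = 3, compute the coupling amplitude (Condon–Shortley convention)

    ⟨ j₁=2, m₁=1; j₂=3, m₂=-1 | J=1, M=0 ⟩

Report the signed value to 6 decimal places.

√[3·4!0!2!/7! · 3!1!2!4!1!1!] = √(288/35)
  +(−1)^1/∏(1,3,0,1,0,1)! = -1/6  (running -1/6)
⟨..|..⟩ = √(288/35)·(-1/6) = -0.478091

-0.478091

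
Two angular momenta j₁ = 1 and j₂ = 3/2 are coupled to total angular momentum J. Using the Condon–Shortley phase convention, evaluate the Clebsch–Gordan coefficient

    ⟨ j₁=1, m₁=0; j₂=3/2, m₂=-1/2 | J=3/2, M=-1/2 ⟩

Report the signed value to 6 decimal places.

+0.258199

triangle: 1!*1!*2!/5! = 2/120
(j±m)!: 1!*1!*1!*2!*1!*2! = 4
prefactor² = (2J+1)*Δ*N² = 4/15
  k=0: +1/(0!*1!*1!*1!*0!*1!) = 1
  k=1: −1/(1!*0!*0!*0!*1!*2!) = -1/2
Σ = 1/2  ⇒  CG² = 4/15*1/2² = 1/15
CG = +√(1/15) = +0.258199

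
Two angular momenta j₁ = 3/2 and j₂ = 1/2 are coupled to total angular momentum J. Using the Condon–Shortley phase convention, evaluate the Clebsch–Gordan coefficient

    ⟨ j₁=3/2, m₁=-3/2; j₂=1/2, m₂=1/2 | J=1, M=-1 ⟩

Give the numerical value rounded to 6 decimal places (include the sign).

triangle: 1!*2!*0!/4! = 2/24
(j±m)!: 0!*3!*1!*0!*0!*2! = 12
prefactor² = (2J+1)*Δ*N² = 3
  k=1: −1/(1!*0!*2!*0!*0!*0!) = -1/2
Σ = -1/2  ⇒  CG² = 3*(-1/2)² = 3/4
CG = −√(3/4) = -0.866025

−√(3/4) = -0.866025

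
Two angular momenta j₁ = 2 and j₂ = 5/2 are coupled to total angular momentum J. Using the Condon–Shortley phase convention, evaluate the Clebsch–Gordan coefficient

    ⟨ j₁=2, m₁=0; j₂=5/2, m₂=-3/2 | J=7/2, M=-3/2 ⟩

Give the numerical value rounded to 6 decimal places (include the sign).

+0.534522

triangle: 1!·3!·4!/9! = 144/362880
(j±m)!: 2!·2!·1!·4!·2!·5! = 23040
prefactor² = (2J+1)·Δ·N² = 512/7
  k=0: +1/(0!·1!·2!·1!·1!·3!) = 1/12
  k=1: −1/(1!·0!·1!·0!·2!·4!) = -1/48
Σ = 1/16  ⇒  CG² = 512/7·1/16² = 2/7
CG = +√(2/7) = +0.534522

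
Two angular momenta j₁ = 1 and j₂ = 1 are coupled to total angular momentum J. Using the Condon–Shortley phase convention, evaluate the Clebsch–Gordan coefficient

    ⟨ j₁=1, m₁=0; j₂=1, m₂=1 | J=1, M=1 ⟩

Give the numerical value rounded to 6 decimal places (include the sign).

-0.707107

j₁+j₂−J=1  J+j₁−j₂=1  J−j₁+j₂=1  j₁+j₂+J+1=4
(j₁±m₁, j₂±m₂, J±M) = (1,1,2,0,2,0)
P² = 1/2
sum k=1..1:
  [1] −1/1 = -1
S = -1
C² = P²·S² = 1/2 ; C = -0.707107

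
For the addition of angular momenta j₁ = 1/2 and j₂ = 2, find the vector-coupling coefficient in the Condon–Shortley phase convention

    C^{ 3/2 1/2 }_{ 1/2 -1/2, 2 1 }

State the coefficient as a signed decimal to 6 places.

-0.774597

triangle: 1!*0!*3!/5! = 6/120
(j±m)!: 0!*1!*3!*1!*2!*1! = 12
prefactor² = (2J+1)*Δ*N² = 12/5
  k=1: −1/(1!*0!*0!*2!*0!*1!) = -1/2
Σ = -1/2  ⇒  CG² = 12/5*(-1/2)² = 3/5
CG = −√(3/5) = -0.774597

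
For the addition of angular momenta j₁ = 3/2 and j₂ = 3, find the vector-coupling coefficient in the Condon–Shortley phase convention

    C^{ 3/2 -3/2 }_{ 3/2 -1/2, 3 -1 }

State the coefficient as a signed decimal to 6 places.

+0.338062  (= +√(4/35))

√[4·3!0!3!/7! · 1!2!2!4!0!3!] = √(576/35)
  +(−1)^2/∏(2,1,0,0,0,3)! = 1/12  (running 1/12)
⟨..|..⟩ = √(576/35)·(1/12) = +0.338062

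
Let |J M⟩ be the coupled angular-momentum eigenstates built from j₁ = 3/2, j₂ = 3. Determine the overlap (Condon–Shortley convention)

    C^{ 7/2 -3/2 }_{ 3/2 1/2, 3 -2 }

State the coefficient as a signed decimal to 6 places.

triangle: 1!×2!×5!/9! = 240/362880
(j±m)!: 2!×1!×1!×5!×2!×5! = 57600
prefactor² = (2J+1)×Δ×N² = 6400/21
  k=0: +1/(0!×1!×1!×1!×1!×4!) = 1/24
  k=1: −1/(1!×0!×0!×0!×2!×5!) = -1/240
Σ = 3/80  ⇒  CG² = 6400/21×3/80² = 3/7
CG = +√(3/7) = +0.654654

+0.654654  (= +√(3/7))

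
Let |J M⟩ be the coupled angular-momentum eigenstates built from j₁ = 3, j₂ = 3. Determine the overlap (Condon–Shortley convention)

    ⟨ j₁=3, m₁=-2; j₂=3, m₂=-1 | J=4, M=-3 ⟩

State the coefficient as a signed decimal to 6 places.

−√(1/11) = -0.301511

triangle: 2!*4!*4!/11! = 1152/39916800
(j±m)!: 1!*5!*2!*4!*1!*7! = 29030400
prefactor² = (2J+1)*Δ*N² = 82944/11
  k=1: −1/(1!*1!*4!*1!*0!*3!) = -1/144
  k=2: +1/(2!*0!*3!*0!*1!*4!) = 1/288
Σ = -1/288  ⇒  CG² = 82944/11*(-1/288)² = 1/11
CG = −√(1/11) = -0.301511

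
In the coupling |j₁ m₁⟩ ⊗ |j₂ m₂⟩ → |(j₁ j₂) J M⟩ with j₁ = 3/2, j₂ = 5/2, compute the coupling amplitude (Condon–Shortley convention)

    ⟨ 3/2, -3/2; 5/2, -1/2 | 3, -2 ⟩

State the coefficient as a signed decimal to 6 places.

−√(1/2) ≈ -0.707107

j₁+j₂−J=1  J+j₁−j₂=2  J−j₁+j₂=4  j₁+j₂+J+1=8
(j₁±m₁, j₂±m₂, J±M) = (0,3,2,3,1,5)
P² = 72
sum k=1..1:
  [1] −1/12 = -1/12
S = -1/12
C² = P²·S² = 1/2 ; C = -0.707107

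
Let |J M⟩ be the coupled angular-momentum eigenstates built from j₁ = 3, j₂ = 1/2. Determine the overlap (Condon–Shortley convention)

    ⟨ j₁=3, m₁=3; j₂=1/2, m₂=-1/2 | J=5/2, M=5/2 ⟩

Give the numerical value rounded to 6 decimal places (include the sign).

√[6·1!5!0!/7! · 6!0!0!1!5!0!] = √(86400/7)
  +(−1)^0/∏(0,1,0,0,5,0)! = 1/120  (running 1/120)
⟨..|..⟩ = √(86400/7)·(1/120) = +0.925820

+0.925820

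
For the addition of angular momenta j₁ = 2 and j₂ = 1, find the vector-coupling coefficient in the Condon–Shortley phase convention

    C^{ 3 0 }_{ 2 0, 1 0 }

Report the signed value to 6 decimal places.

+0.774597

√[7·0!4!2!/7! · 2!2!1!1!3!3!] = √(48/5)
  +(−1)^0/∏(0,0,2,1,2,1)! = 1/4  (running 1/4)
⟨..|..⟩ = √(48/5)·(1/4) = +0.774597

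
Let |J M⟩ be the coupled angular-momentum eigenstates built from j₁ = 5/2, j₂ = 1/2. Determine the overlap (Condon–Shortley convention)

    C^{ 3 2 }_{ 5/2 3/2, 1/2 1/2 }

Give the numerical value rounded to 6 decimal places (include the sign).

+√(5/6) ≈ +0.912871

j₁+j₂−J=0  J+j₁−j₂=5  J−j₁+j₂=1  j₁+j₂+J+1=7
(j₁±m₁, j₂±m₂, J±M) = (4,1,1,0,5,1)
P² = 480
sum k=0..0:
  [0] +1/24 = 1/24
S = 1/24
C² = P²·S² = 5/6 ; C = +0.912871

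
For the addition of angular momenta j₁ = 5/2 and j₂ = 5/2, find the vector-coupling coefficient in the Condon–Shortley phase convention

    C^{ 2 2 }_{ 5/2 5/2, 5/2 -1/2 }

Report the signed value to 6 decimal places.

triangle: 3!·2!·2!/8! = 24/40320
(j±m)!: 5!·0!·2!·3!·4!·0! = 34560
prefactor² = (2J+1)·Δ·N² = 720/7
  k=0: +1/(0!·3!·0!·2!·2!·0!) = 1/24
Σ = 1/24  ⇒  CG² = 720/7·1/24² = 5/28
CG = +√(5/28) = +0.422577

+√(5/28) = +0.422577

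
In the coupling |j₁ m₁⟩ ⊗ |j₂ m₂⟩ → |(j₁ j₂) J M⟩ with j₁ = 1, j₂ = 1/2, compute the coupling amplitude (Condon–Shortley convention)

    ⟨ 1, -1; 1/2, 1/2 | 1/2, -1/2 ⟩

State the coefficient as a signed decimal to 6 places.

−√(2/3) = -0.816497

√[2·1!1!0!/3! · 0!2!1!0!0!1!] = √(2/3)
  +(−1)^1/∏(1,0,1,0,0,0)! = -1  (running -1)
⟨..|..⟩ = √(2/3)·(-1) = -0.816497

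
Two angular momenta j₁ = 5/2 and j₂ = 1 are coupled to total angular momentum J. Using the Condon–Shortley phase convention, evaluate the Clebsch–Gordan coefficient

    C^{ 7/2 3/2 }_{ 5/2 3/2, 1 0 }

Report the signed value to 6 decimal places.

√[8·0!5!2!/8! · 4!1!1!1!5!2!] = √(1920/7)
  +(−1)^0/∏(0,0,1,1,4,1)! = 1/24  (running 1/24)
⟨..|..⟩ = √(1920/7)·(1/24) = +0.690066

+0.690066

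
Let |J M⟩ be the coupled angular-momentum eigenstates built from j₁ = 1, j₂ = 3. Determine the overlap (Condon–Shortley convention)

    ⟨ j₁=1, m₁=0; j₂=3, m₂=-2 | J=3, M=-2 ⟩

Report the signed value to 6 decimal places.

+0.577350  (= +√(1/3))

triangle: 1!×1!×5!/8! = 120/40320
(j±m)!: 1!×1!×1!×5!×1!×5! = 14400
prefactor² = (2J+1)×Δ×N² = 300
  k=0: +1/(0!×1!×1!×1!×0!×4!) = 1/24
  k=1: −1/(1!×0!×0!×0!×1!×5!) = -1/120
Σ = 1/30  ⇒  CG² = 300×1/30² = 1/3
CG = +√(1/3) = +0.577350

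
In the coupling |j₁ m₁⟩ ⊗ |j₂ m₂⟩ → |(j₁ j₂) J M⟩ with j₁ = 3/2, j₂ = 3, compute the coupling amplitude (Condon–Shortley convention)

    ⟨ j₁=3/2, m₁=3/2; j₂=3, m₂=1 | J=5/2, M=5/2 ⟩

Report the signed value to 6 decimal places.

+√(3/28) = +0.327327

j₁+j₂−J=2  J+j₁−j₂=1  J−j₁+j₂=4  j₁+j₂+J+1=8
(j₁±m₁, j₂±m₂, J±M) = (3,0,4,2,5,0)
P² = 1728/7
sum k=0..0:
  [0] +1/48 = 1/48
S = 1/48
C² = P²·S² = 3/28 ; C = +0.327327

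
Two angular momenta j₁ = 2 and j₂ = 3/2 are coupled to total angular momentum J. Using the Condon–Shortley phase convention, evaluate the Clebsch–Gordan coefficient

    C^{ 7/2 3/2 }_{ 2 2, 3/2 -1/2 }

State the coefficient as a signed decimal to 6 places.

j₁+j₂−J=0  J+j₁−j₂=4  J−j₁+j₂=3  j₁+j₂+J+1=8
(j₁±m₁, j₂±m₂, J±M) = (4,0,1,2,5,2)
P² = 2304/7
sum k=0..0:
  [0] +1/48 = 1/48
S = 1/48
C² = P²·S² = 1/7 ; C = +0.377964

+0.377964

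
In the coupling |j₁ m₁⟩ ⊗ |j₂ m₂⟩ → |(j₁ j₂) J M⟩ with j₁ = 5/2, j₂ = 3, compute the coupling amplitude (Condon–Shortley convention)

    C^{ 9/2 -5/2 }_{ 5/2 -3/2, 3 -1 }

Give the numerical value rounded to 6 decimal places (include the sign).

−√(10/99) = -0.317821

j₁+j₂−J=1  J+j₁−j₂=4  J−j₁+j₂=5  j₁+j₂+J+1=11
(j₁±m₁, j₂±m₂, J±M) = (1,4,2,4,2,7)
P² = 92160/11
sum k=0..1:
  [0] +1/288 = 1/288
  [1] −1/144 = -1/144
S = -1/288
C² = P²·S² = 10/99 ; C = -0.317821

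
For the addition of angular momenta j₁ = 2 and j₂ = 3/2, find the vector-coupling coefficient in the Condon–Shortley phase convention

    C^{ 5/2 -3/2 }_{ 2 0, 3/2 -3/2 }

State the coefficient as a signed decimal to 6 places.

+√(18/35) = +0.717137

j₁+j₂−J=1  J+j₁−j₂=3  J−j₁+j₂=2  j₁+j₂+J+1=7
(j₁±m₁, j₂±m₂, J±M) = (2,2,0,3,1,4)
P² = 288/35
sum k=0..0:
  [0] +1/4 = 1/4
S = 1/4
C² = P²·S² = 18/35 ; C = +0.717137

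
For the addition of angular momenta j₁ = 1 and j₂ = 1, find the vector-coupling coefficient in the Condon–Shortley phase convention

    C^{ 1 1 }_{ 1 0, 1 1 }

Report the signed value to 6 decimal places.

-0.707107

triangle: 1!×1!×1!/4! = 1/24
(j±m)!: 1!×1!×2!×0!×2!×0! = 4
prefactor² = (2J+1)×Δ×N² = 1/2
  k=1: −1/(1!×0!×0!×1!×1!×0!) = -1
Σ = -1  ⇒  CG² = 1/2×(-1)² = 1/2
CG = −√(1/2) = -0.707107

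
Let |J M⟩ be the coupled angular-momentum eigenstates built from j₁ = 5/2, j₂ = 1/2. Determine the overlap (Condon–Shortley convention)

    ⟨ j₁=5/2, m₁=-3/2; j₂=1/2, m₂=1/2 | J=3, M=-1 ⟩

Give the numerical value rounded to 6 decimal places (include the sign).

triangle: 0!·5!·1!/7! = 120/5040
(j±m)!: 1!·4!·1!·0!·2!·4! = 1152
prefactor² = (2J+1)·Δ·N² = 192
  k=0: +1/(0!·0!·4!·1!·1!·0!) = 1/24
Σ = 1/24  ⇒  CG² = 192·1/24² = 1/3
CG = +√(1/3) = +0.577350

+√(1/3) ≈ +0.577350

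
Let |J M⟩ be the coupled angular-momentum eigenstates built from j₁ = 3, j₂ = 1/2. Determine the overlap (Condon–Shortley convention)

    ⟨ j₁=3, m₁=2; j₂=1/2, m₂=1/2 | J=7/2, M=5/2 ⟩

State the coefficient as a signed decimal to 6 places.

√[8·0!6!1!/8! · 5!1!1!0!6!1!] = √(86400/7)
  +(−1)^0/∏(0,0,1,1,5,0)! = 1/120  (running 1/120)
⟨..|..⟩ = √(86400/7)·(1/120) = +0.925820

+√(6/7) = +0.925820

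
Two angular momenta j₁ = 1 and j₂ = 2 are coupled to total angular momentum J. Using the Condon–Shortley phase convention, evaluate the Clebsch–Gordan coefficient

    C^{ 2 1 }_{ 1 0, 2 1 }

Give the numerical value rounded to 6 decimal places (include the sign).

j₁+j₂−J=1  J+j₁−j₂=1  J−j₁+j₂=3  j₁+j₂+J+1=6
(j₁±m₁, j₂±m₂, J±M) = (1,1,3,1,3,1)
P² = 3/2
sum k=0..1:
  [0] +1/6 = 1/6
  [1] −1/2 = -1/2
S = -1/3
C² = P²·S² = 1/6 ; C = -0.408248

−√(1/6) ≈ -0.408248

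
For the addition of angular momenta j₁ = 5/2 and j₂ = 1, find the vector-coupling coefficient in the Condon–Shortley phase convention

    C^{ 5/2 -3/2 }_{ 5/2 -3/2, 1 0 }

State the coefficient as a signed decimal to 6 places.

−√(9/35) ≈ -0.507093

triangle: 1!·4!·1!/7! = 24/5040
(j±m)!: 1!·4!·1!·1!·1!·4! = 576
prefactor² = (2J+1)·Δ·N² = 576/35
  k=0: +1/(0!·1!·4!·1!·0!·0!) = 1/24
  k=1: −1/(1!·0!·3!·0!·1!·1!) = -1/6
Σ = -1/8  ⇒  CG² = 576/35·(-1/8)² = 9/35
CG = −√(9/35) = -0.507093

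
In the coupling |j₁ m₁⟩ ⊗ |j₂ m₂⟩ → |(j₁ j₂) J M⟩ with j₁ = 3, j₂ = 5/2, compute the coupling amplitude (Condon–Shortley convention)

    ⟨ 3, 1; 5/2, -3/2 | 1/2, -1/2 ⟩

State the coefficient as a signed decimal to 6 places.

−√(2/21) ≈ -0.308607

j₁+j₂−J=5  J+j₁−j₂=1  J−j₁+j₂=0  j₁+j₂+J+1=7
(j₁±m₁, j₂±m₂, J±M) = (4,2,1,4,0,1)
P² = 384/7
sum k=1..1:
  [1] −1/24 = -1/24
S = -1/24
C² = P²·S² = 2/21 ; C = -0.308607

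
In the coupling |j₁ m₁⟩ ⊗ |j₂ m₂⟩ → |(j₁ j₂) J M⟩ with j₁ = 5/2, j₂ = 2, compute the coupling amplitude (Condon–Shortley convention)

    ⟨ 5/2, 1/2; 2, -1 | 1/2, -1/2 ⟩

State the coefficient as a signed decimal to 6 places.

√[2·4!1!0!/6! · 3!2!1!3!0!1!] = √(24/5)
  +(−1)^1/∏(1,3,1,0,0,0)! = -1/6  (running -1/6)
⟨..|..⟩ = √(24/5)·(-1/6) = -0.365148

−√(2/15) ≈ -0.365148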